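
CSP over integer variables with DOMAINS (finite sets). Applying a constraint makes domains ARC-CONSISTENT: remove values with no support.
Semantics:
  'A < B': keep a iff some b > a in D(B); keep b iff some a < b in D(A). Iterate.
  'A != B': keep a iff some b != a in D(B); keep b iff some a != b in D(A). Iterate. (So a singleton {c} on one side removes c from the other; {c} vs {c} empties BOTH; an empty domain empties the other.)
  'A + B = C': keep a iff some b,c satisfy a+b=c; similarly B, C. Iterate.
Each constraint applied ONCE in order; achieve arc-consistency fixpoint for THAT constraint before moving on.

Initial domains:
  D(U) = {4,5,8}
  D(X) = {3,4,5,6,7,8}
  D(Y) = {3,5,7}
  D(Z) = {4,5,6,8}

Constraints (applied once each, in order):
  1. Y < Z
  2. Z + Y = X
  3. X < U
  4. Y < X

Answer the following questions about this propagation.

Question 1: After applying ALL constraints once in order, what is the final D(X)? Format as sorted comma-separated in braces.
Answer: {7}

Derivation:
Constraint 1 (Y < Z) on D(Y)={3,5,7} D(Z)={4,5,6,8}: no change
Constraint 2 (Z + Y = X) on D(Z)={4,5,6,8} D(Y)={3,5,7} D(X)={3,4,5,6,7,8}: Z {4,5,6,8}->{4,5}; Y {3,5,7}->{3}; X {3,4,5,6,7,8}->{7,8}
Constraint 3 (X < U) on D(X)={7,8} D(U)={4,5,8}: X {7,8}->{7}; U {4,5,8}->{8}
Constraint 4 (Y < X) on D(Y)={3} D(X)={7}: no change
So after all 4 constraints: D(X) = {7}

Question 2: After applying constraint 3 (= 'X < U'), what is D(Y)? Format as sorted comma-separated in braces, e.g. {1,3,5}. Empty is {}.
Answer: {3}

Derivation:
Constraint 1 (Y < Z) on D(Y)={3,5,7} D(Z)={4,5,6,8}: no change
Constraint 2 (Z + Y = X) on D(Z)={4,5,6,8} D(Y)={3,5,7} D(X)={3,4,5,6,7,8}: Z {4,5,6,8}->{4,5}; Y {3,5,7}->{3}; X {3,4,5,6,7,8}->{7,8}
Constraint 3 (X < U) on D(X)={7,8} D(U)={4,5,8}: X {7,8}->{7}; U {4,5,8}->{8}
So after constraint 3: D(Y) = {3}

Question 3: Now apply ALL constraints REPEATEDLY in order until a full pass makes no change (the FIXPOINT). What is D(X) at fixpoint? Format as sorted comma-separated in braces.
pass 0 (initial): D(X)={3,4,5,6,7,8}
pass 1: U {4,5,8}->{8}; X {3,4,5,6,7,8}->{7}; Y {3,5,7}->{3}; Z {4,5,6,8}->{4,5}
pass 2: Z {4,5}->{4}
pass 3: no change
Fixpoint after 3 passes: D(X) = {7}

Answer: {7}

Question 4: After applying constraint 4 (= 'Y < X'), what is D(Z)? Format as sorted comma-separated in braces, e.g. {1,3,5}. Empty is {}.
Constraint 1 (Y < Z) on D(Y)={3,5,7} D(Z)={4,5,6,8}: no change
Constraint 2 (Z + Y = X) on D(Z)={4,5,6,8} D(Y)={3,5,7} D(X)={3,4,5,6,7,8}: Z {4,5,6,8}->{4,5}; Y {3,5,7}->{3}; X {3,4,5,6,7,8}->{7,8}
Constraint 3 (X < U) on D(X)={7,8} D(U)={4,5,8}: X {7,8}->{7}; U {4,5,8}->{8}
Constraint 4 (Y < X) on D(Y)={3} D(X)={7}: no change
So after constraint 4: D(Z) = {4,5}

Answer: {4,5}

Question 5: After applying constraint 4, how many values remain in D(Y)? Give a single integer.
Constraint 1 (Y < Z) on D(Y)={3,5,7} D(Z)={4,5,6,8}: no change
Constraint 2 (Z + Y = X) on D(Z)={4,5,6,8} D(Y)={3,5,7} D(X)={3,4,5,6,7,8}: Z {4,5,6,8}->{4,5}; Y {3,5,7}->{3}; X {3,4,5,6,7,8}->{7,8}
Constraint 3 (X < U) on D(X)={7,8} D(U)={4,5,8}: X {7,8}->{7}; U {4,5,8}->{8}
Constraint 4 (Y < X) on D(Y)={3} D(X)={7}: no change
So after constraint 4: D(Y)={3}, size = 1

Answer: 1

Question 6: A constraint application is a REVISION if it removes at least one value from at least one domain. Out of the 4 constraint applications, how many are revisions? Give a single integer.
Constraint 1 (Y < Z) on D(Y)={3,5,7} D(Z)={4,5,6,8}: no change => not a revision
Constraint 2 (Z + Y = X) on D(Z)={4,5,6,8} D(Y)={3,5,7} D(X)={3,4,5,6,7,8}: Z {4,5,6,8}->{4,5}; Y {3,5,7}->{3}; X {3,4,5,6,7,8}->{7,8} => REVISION
Constraint 3 (X < U) on D(X)={7,8} D(U)={4,5,8}: X {7,8}->{7}; U {4,5,8}->{8} => REVISION
Constraint 4 (Y < X) on D(Y)={3} D(X)={7}: no change => not a revision
Total revisions = 2

Answer: 2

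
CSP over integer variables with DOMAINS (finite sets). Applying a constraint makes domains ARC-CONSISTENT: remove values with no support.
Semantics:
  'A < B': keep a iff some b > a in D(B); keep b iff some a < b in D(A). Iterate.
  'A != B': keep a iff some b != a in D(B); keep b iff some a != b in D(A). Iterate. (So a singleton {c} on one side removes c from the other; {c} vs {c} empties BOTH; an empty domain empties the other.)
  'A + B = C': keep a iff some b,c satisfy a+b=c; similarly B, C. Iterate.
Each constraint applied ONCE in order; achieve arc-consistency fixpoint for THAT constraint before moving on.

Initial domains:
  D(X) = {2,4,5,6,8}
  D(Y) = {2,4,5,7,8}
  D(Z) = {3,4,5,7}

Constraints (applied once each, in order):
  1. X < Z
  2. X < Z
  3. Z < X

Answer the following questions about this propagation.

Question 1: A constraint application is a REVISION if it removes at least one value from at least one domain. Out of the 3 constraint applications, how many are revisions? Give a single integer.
Answer: 2

Derivation:
Constraint 1 (X < Z) on D(X)={2,4,5,6,8} D(Z)={3,4,5,7}: X {2,4,5,6,8}->{2,4,5,6} => REVISION
Constraint 2 (X < Z) on D(X)={2,4,5,6} D(Z)={3,4,5,7}: no change => not a revision
Constraint 3 (Z < X) on D(Z)={3,4,5,7} D(X)={2,4,5,6}: Z {3,4,5,7}->{3,4,5}; X {2,4,5,6}->{4,5,6} => REVISION
Total revisions = 2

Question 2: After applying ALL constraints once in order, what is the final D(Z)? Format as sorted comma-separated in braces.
Answer: {3,4,5}

Derivation:
Constraint 1 (X < Z) on D(X)={2,4,5,6,8} D(Z)={3,4,5,7}: X {2,4,5,6,8}->{2,4,5,6}
Constraint 2 (X < Z) on D(X)={2,4,5,6} D(Z)={3,4,5,7}: no change
Constraint 3 (Z < X) on D(Z)={3,4,5,7} D(X)={2,4,5,6}: Z {3,4,5,7}->{3,4,5}; X {2,4,5,6}->{4,5,6}
So after all 3 constraints: D(Z) = {3,4,5}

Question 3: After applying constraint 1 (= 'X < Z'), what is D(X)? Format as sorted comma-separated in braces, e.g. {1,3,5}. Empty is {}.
Answer: {2,4,5,6}

Derivation:
Constraint 1 (X < Z) on D(X)={2,4,5,6,8} D(Z)={3,4,5,7}: X {2,4,5,6,8}->{2,4,5,6}
So after constraint 1: D(X) = {2,4,5,6}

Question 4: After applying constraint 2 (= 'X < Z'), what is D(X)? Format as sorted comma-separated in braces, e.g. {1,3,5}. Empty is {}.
Constraint 1 (X < Z) on D(X)={2,4,5,6,8} D(Z)={3,4,5,7}: X {2,4,5,6,8}->{2,4,5,6}
Constraint 2 (X < Z) on D(X)={2,4,5,6} D(Z)={3,4,5,7}: no change
So after constraint 2: D(X) = {2,4,5,6}

Answer: {2,4,5,6}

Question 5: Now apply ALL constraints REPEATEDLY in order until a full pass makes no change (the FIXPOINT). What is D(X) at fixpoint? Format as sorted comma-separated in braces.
Answer: {}

Derivation:
pass 0 (initial): D(X)={2,4,5,6,8}
pass 1: X {2,4,5,6,8}->{4,5,6}; Z {3,4,5,7}->{3,4,5}
pass 2: X {4,5,6}->{}; Z {3,4,5}->{}
pass 3: no change
Fixpoint after 3 passes: D(X) = {}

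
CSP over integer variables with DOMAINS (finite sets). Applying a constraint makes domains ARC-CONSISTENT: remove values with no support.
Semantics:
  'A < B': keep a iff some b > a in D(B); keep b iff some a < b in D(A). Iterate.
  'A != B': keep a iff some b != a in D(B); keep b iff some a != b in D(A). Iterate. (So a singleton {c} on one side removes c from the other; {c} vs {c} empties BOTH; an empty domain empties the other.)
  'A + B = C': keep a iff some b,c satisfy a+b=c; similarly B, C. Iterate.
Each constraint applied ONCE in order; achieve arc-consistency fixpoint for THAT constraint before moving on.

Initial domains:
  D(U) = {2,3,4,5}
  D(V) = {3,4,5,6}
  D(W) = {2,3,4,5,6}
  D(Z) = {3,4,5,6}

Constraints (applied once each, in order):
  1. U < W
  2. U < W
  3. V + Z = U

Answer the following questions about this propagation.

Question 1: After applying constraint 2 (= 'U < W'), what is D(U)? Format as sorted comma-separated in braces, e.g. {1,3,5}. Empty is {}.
Answer: {2,3,4,5}

Derivation:
Constraint 1 (U < W) on D(U)={2,3,4,5} D(W)={2,3,4,5,6}: W {2,3,4,5,6}->{3,4,5,6}
Constraint 2 (U < W) on D(U)={2,3,4,5} D(W)={3,4,5,6}: no change
So after constraint 2: D(U) = {2,3,4,5}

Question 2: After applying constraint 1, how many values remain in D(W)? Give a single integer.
Answer: 4

Derivation:
Constraint 1 (U < W) on D(U)={2,3,4,5} D(W)={2,3,4,5,6}: W {2,3,4,5,6}->{3,4,5,6}
So after constraint 1: D(W)={3,4,5,6}, size = 4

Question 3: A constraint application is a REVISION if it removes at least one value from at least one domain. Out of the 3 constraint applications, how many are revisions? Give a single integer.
Answer: 2

Derivation:
Constraint 1 (U < W) on D(U)={2,3,4,5} D(W)={2,3,4,5,6}: W {2,3,4,5,6}->{3,4,5,6} => REVISION
Constraint 2 (U < W) on D(U)={2,3,4,5} D(W)={3,4,5,6}: no change => not a revision
Constraint 3 (V + Z = U) on D(V)={3,4,5,6} D(Z)={3,4,5,6} D(U)={2,3,4,5}: V {3,4,5,6}->{}; Z {3,4,5,6}->{}; U {2,3,4,5}->{} => REVISION
Total revisions = 2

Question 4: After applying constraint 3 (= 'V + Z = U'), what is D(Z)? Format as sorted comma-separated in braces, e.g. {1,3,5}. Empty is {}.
Answer: {}

Derivation:
Constraint 1 (U < W) on D(U)={2,3,4,5} D(W)={2,3,4,5,6}: W {2,3,4,5,6}->{3,4,5,6}
Constraint 2 (U < W) on D(U)={2,3,4,5} D(W)={3,4,5,6}: no change
Constraint 3 (V + Z = U) on D(V)={3,4,5,6} D(Z)={3,4,5,6} D(U)={2,3,4,5}: V {3,4,5,6}->{}; Z {3,4,5,6}->{}; U {2,3,4,5}->{}
So after constraint 3: D(Z) = {}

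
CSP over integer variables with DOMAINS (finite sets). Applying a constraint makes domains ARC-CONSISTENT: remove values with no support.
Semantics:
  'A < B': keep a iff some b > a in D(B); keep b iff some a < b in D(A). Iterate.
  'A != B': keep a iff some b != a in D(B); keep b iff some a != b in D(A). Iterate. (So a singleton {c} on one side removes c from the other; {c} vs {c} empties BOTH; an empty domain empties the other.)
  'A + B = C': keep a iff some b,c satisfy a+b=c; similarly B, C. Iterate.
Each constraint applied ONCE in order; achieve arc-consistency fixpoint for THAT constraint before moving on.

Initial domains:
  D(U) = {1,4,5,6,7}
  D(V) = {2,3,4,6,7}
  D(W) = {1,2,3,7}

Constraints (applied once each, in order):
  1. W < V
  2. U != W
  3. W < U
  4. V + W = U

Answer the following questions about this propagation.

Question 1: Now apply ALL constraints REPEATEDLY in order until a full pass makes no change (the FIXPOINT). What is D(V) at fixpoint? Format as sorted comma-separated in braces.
Answer: {2,3,4,6}

Derivation:
pass 0 (initial): D(V)={2,3,4,6,7}
pass 1: U {1,4,5,6,7}->{4,5,6,7}; V {2,3,4,6,7}->{2,3,4,6}; W {1,2,3,7}->{1,2,3}
pass 2: no change
Fixpoint after 2 passes: D(V) = {2,3,4,6}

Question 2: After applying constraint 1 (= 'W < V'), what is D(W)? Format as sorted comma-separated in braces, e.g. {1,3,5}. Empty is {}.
Constraint 1 (W < V) on D(W)={1,2,3,7} D(V)={2,3,4,6,7}: W {1,2,3,7}->{1,2,3}
So after constraint 1: D(W) = {1,2,3}

Answer: {1,2,3}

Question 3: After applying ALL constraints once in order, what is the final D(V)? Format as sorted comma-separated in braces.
Answer: {2,3,4,6}

Derivation:
Constraint 1 (W < V) on D(W)={1,2,3,7} D(V)={2,3,4,6,7}: W {1,2,3,7}->{1,2,3}
Constraint 2 (U != W) on D(U)={1,4,5,6,7} D(W)={1,2,3}: no change
Constraint 3 (W < U) on D(W)={1,2,3} D(U)={1,4,5,6,7}: U {1,4,5,6,7}->{4,5,6,7}
Constraint 4 (V + W = U) on D(V)={2,3,4,6,7} D(W)={1,2,3} D(U)={4,5,6,7}: V {2,3,4,6,7}->{2,3,4,6}
So after all 4 constraints: D(V) = {2,3,4,6}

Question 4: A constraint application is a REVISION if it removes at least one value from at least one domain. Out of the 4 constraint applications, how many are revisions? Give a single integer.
Answer: 3

Derivation:
Constraint 1 (W < V) on D(W)={1,2,3,7} D(V)={2,3,4,6,7}: W {1,2,3,7}->{1,2,3} => REVISION
Constraint 2 (U != W) on D(U)={1,4,5,6,7} D(W)={1,2,3}: no change => not a revision
Constraint 3 (W < U) on D(W)={1,2,3} D(U)={1,4,5,6,7}: U {1,4,5,6,7}->{4,5,6,7} => REVISION
Constraint 4 (V + W = U) on D(V)={2,3,4,6,7} D(W)={1,2,3} D(U)={4,5,6,7}: V {2,3,4,6,7}->{2,3,4,6} => REVISION
Total revisions = 3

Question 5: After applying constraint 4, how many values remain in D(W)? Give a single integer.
Constraint 1 (W < V) on D(W)={1,2,3,7} D(V)={2,3,4,6,7}: W {1,2,3,7}->{1,2,3}
Constraint 2 (U != W) on D(U)={1,4,5,6,7} D(W)={1,2,3}: no change
Constraint 3 (W < U) on D(W)={1,2,3} D(U)={1,4,5,6,7}: U {1,4,5,6,7}->{4,5,6,7}
Constraint 4 (V + W = U) on D(V)={2,3,4,6,7} D(W)={1,2,3} D(U)={4,5,6,7}: V {2,3,4,6,7}->{2,3,4,6}
So after constraint 4: D(W)={1,2,3}, size = 3

Answer: 3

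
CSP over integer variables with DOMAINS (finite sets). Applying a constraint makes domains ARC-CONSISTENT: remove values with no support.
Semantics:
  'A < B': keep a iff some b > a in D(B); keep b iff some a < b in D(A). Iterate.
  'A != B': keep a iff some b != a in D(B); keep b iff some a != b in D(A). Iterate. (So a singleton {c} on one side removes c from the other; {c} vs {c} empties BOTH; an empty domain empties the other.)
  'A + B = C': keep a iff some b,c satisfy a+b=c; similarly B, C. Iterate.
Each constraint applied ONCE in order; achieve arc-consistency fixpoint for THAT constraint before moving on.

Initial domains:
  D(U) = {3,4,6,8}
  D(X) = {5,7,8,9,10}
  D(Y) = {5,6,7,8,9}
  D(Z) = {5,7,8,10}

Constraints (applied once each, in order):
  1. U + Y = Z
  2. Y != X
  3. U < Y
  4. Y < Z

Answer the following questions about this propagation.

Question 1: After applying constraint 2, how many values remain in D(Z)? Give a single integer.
Answer: 2

Derivation:
Constraint 1 (U + Y = Z) on D(U)={3,4,6,8} D(Y)={5,6,7,8,9} D(Z)={5,7,8,10}: U {3,4,6,8}->{3,4}; Y {5,6,7,8,9}->{5,6,7}; Z {5,7,8,10}->{8,10}
Constraint 2 (Y != X) on D(Y)={5,6,7} D(X)={5,7,8,9,10}: no change
So after constraint 2: D(Z)={8,10}, size = 2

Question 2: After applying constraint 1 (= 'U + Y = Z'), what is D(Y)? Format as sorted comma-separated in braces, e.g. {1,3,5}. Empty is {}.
Constraint 1 (U + Y = Z) on D(U)={3,4,6,8} D(Y)={5,6,7,8,9} D(Z)={5,7,8,10}: U {3,4,6,8}->{3,4}; Y {5,6,7,8,9}->{5,6,7}; Z {5,7,8,10}->{8,10}
So after constraint 1: D(Y) = {5,6,7}

Answer: {5,6,7}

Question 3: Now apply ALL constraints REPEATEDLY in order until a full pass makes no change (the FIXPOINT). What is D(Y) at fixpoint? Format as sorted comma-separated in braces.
Answer: {5,6,7}

Derivation:
pass 0 (initial): D(Y)={5,6,7,8,9}
pass 1: U {3,4,6,8}->{3,4}; Y {5,6,7,8,9}->{5,6,7}; Z {5,7,8,10}->{8,10}
pass 2: no change
Fixpoint after 2 passes: D(Y) = {5,6,7}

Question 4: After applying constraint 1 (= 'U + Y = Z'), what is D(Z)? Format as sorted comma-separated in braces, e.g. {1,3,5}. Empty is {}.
Constraint 1 (U + Y = Z) on D(U)={3,4,6,8} D(Y)={5,6,7,8,9} D(Z)={5,7,8,10}: U {3,4,6,8}->{3,4}; Y {5,6,7,8,9}->{5,6,7}; Z {5,7,8,10}->{8,10}
So after constraint 1: D(Z) = {8,10}

Answer: {8,10}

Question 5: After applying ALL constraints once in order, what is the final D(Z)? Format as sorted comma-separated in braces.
Constraint 1 (U + Y = Z) on D(U)={3,4,6,8} D(Y)={5,6,7,8,9} D(Z)={5,7,8,10}: U {3,4,6,8}->{3,4}; Y {5,6,7,8,9}->{5,6,7}; Z {5,7,8,10}->{8,10}
Constraint 2 (Y != X) on D(Y)={5,6,7} D(X)={5,7,8,9,10}: no change
Constraint 3 (U < Y) on D(U)={3,4} D(Y)={5,6,7}: no change
Constraint 4 (Y < Z) on D(Y)={5,6,7} D(Z)={8,10}: no change
So after all 4 constraints: D(Z) = {8,10}

Answer: {8,10}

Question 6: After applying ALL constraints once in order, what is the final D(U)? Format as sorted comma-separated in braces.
Constraint 1 (U + Y = Z) on D(U)={3,4,6,8} D(Y)={5,6,7,8,9} D(Z)={5,7,8,10}: U {3,4,6,8}->{3,4}; Y {5,6,7,8,9}->{5,6,7}; Z {5,7,8,10}->{8,10}
Constraint 2 (Y != X) on D(Y)={5,6,7} D(X)={5,7,8,9,10}: no change
Constraint 3 (U < Y) on D(U)={3,4} D(Y)={5,6,7}: no change
Constraint 4 (Y < Z) on D(Y)={5,6,7} D(Z)={8,10}: no change
So after all 4 constraints: D(U) = {3,4}

Answer: {3,4}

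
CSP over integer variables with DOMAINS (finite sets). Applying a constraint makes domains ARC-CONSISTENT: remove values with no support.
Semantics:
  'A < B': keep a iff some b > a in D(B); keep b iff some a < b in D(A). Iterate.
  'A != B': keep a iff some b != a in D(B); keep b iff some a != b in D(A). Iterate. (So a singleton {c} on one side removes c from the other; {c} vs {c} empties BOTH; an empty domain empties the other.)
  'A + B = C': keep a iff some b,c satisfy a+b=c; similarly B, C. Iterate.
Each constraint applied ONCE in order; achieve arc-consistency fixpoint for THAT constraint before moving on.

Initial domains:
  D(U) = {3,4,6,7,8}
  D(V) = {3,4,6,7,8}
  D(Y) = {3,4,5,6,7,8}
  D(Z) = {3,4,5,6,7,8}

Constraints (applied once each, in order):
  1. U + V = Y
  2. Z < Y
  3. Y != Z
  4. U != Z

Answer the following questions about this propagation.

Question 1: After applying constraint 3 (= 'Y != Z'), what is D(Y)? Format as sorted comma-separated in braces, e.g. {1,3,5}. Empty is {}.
Constraint 1 (U + V = Y) on D(U)={3,4,6,7,8} D(V)={3,4,6,7,8} D(Y)={3,4,5,6,7,8}: U {3,4,6,7,8}->{3,4}; V {3,4,6,7,8}->{3,4}; Y {3,4,5,6,7,8}->{6,7,8}
Constraint 2 (Z < Y) on D(Z)={3,4,5,6,7,8} D(Y)={6,7,8}: Z {3,4,5,6,7,8}->{3,4,5,6,7}
Constraint 3 (Y != Z) on D(Y)={6,7,8} D(Z)={3,4,5,6,7}: no change
So after constraint 3: D(Y) = {6,7,8}

Answer: {6,7,8}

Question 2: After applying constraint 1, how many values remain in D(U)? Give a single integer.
Constraint 1 (U + V = Y) on D(U)={3,4,6,7,8} D(V)={3,4,6,7,8} D(Y)={3,4,5,6,7,8}: U {3,4,6,7,8}->{3,4}; V {3,4,6,7,8}->{3,4}; Y {3,4,5,6,7,8}->{6,7,8}
So after constraint 1: D(U)={3,4}, size = 2

Answer: 2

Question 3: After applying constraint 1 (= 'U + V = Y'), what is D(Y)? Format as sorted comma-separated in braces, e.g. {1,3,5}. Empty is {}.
Answer: {6,7,8}

Derivation:
Constraint 1 (U + V = Y) on D(U)={3,4,6,7,8} D(V)={3,4,6,7,8} D(Y)={3,4,5,6,7,8}: U {3,4,6,7,8}->{3,4}; V {3,4,6,7,8}->{3,4}; Y {3,4,5,6,7,8}->{6,7,8}
So after constraint 1: D(Y) = {6,7,8}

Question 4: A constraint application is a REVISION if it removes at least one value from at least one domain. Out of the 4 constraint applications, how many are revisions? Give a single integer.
Constraint 1 (U + V = Y) on D(U)={3,4,6,7,8} D(V)={3,4,6,7,8} D(Y)={3,4,5,6,7,8}: U {3,4,6,7,8}->{3,4}; V {3,4,6,7,8}->{3,4}; Y {3,4,5,6,7,8}->{6,7,8} => REVISION
Constraint 2 (Z < Y) on D(Z)={3,4,5,6,7,8} D(Y)={6,7,8}: Z {3,4,5,6,7,8}->{3,4,5,6,7} => REVISION
Constraint 3 (Y != Z) on D(Y)={6,7,8} D(Z)={3,4,5,6,7}: no change => not a revision
Constraint 4 (U != Z) on D(U)={3,4} D(Z)={3,4,5,6,7}: no change => not a revision
Total revisions = 2

Answer: 2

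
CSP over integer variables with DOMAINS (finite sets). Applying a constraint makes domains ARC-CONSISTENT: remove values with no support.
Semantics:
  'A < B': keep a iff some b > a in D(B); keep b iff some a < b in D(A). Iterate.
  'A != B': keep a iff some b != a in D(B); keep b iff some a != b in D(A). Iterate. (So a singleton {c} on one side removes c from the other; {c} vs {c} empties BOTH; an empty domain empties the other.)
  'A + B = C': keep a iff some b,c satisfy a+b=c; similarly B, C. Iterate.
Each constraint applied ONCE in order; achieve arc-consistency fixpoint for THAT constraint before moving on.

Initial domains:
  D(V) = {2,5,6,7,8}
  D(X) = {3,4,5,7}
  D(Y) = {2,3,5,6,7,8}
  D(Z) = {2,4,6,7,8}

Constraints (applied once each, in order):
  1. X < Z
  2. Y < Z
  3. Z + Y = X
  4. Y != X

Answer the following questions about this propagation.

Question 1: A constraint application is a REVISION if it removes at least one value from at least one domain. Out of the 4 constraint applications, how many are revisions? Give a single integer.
Constraint 1 (X < Z) on D(X)={3,4,5,7} D(Z)={2,4,6,7,8}: Z {2,4,6,7,8}->{4,6,7,8} => REVISION
Constraint 2 (Y < Z) on D(Y)={2,3,5,6,7,8} D(Z)={4,6,7,8}: Y {2,3,5,6,7,8}->{2,3,5,6,7} => REVISION
Constraint 3 (Z + Y = X) on D(Z)={4,6,7,8} D(Y)={2,3,5,6,7} D(X)={3,4,5,7}: Z {4,6,7,8}->{4}; Y {2,3,5,6,7}->{3}; X {3,4,5,7}->{7} => REVISION
Constraint 4 (Y != X) on D(Y)={3} D(X)={7}: no change => not a revision
Total revisions = 3

Answer: 3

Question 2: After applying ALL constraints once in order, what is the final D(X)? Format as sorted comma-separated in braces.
Constraint 1 (X < Z) on D(X)={3,4,5,7} D(Z)={2,4,6,7,8}: Z {2,4,6,7,8}->{4,6,7,8}
Constraint 2 (Y < Z) on D(Y)={2,3,5,6,7,8} D(Z)={4,6,7,8}: Y {2,3,5,6,7,8}->{2,3,5,6,7}
Constraint 3 (Z + Y = X) on D(Z)={4,6,7,8} D(Y)={2,3,5,6,7} D(X)={3,4,5,7}: Z {4,6,7,8}->{4}; Y {2,3,5,6,7}->{3}; X {3,4,5,7}->{7}
Constraint 4 (Y != X) on D(Y)={3} D(X)={7}: no change
So after all 4 constraints: D(X) = {7}

Answer: {7}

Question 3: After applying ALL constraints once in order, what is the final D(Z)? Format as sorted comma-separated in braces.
Answer: {4}

Derivation:
Constraint 1 (X < Z) on D(X)={3,4,5,7} D(Z)={2,4,6,7,8}: Z {2,4,6,7,8}->{4,6,7,8}
Constraint 2 (Y < Z) on D(Y)={2,3,5,6,7,8} D(Z)={4,6,7,8}: Y {2,3,5,6,7,8}->{2,3,5,6,7}
Constraint 3 (Z + Y = X) on D(Z)={4,6,7,8} D(Y)={2,3,5,6,7} D(X)={3,4,5,7}: Z {4,6,7,8}->{4}; Y {2,3,5,6,7}->{3}; X {3,4,5,7}->{7}
Constraint 4 (Y != X) on D(Y)={3} D(X)={7}: no change
So after all 4 constraints: D(Z) = {4}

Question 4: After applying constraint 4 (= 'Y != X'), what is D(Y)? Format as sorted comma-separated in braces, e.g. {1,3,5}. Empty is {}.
Answer: {3}

Derivation:
Constraint 1 (X < Z) on D(X)={3,4,5,7} D(Z)={2,4,6,7,8}: Z {2,4,6,7,8}->{4,6,7,8}
Constraint 2 (Y < Z) on D(Y)={2,3,5,6,7,8} D(Z)={4,6,7,8}: Y {2,3,5,6,7,8}->{2,3,5,6,7}
Constraint 3 (Z + Y = X) on D(Z)={4,6,7,8} D(Y)={2,3,5,6,7} D(X)={3,4,5,7}: Z {4,6,7,8}->{4}; Y {2,3,5,6,7}->{3}; X {3,4,5,7}->{7}
Constraint 4 (Y != X) on D(Y)={3} D(X)={7}: no change
So after constraint 4: D(Y) = {3}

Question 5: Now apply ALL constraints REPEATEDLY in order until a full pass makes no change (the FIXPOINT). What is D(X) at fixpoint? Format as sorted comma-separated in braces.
pass 0 (initial): D(X)={3,4,5,7}
pass 1: X {3,4,5,7}->{7}; Y {2,3,5,6,7,8}->{3}; Z {2,4,6,7,8}->{4}
pass 2: X {7}->{}; Y {3}->{}; Z {4}->{}
pass 3: no change
Fixpoint after 3 passes: D(X) = {}

Answer: {}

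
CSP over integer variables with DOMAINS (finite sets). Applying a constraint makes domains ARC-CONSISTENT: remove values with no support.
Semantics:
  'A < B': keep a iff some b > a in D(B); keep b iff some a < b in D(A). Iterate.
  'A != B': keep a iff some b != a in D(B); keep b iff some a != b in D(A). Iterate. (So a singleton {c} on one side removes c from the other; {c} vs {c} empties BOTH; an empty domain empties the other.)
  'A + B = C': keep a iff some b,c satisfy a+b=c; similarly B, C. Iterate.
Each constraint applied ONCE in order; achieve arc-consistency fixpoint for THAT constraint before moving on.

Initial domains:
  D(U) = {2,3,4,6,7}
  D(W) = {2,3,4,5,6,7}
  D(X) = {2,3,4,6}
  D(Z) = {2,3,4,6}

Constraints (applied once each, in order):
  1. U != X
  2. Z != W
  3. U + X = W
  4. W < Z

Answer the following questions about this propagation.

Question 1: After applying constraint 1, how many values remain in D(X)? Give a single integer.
Answer: 4

Derivation:
Constraint 1 (U != X) on D(U)={2,3,4,6,7} D(X)={2,3,4,6}: no change
So after constraint 1: D(X)={2,3,4,6}, size = 4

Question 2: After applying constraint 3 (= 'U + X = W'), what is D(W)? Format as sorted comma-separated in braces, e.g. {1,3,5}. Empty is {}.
Constraint 1 (U != X) on D(U)={2,3,4,6,7} D(X)={2,3,4,6}: no change
Constraint 2 (Z != W) on D(Z)={2,3,4,6} D(W)={2,3,4,5,6,7}: no change
Constraint 3 (U + X = W) on D(U)={2,3,4,6,7} D(X)={2,3,4,6} D(W)={2,3,4,5,6,7}: U {2,3,4,6,7}->{2,3,4}; X {2,3,4,6}->{2,3,4}; W {2,3,4,5,6,7}->{4,5,6,7}
So after constraint 3: D(W) = {4,5,6,7}

Answer: {4,5,6,7}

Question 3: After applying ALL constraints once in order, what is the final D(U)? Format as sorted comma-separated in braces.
Constraint 1 (U != X) on D(U)={2,3,4,6,7} D(X)={2,3,4,6}: no change
Constraint 2 (Z != W) on D(Z)={2,3,4,6} D(W)={2,3,4,5,6,7}: no change
Constraint 3 (U + X = W) on D(U)={2,3,4,6,7} D(X)={2,3,4,6} D(W)={2,3,4,5,6,7}: U {2,3,4,6,7}->{2,3,4}; X {2,3,4,6}->{2,3,4}; W {2,3,4,5,6,7}->{4,5,6,7}
Constraint 4 (W < Z) on D(W)={4,5,6,7} D(Z)={2,3,4,6}: W {4,5,6,7}->{4,5}; Z {2,3,4,6}->{6}
So after all 4 constraints: D(U) = {2,3,4}

Answer: {2,3,4}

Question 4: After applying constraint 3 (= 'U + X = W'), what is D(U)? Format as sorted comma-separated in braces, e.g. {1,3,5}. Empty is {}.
Answer: {2,3,4}

Derivation:
Constraint 1 (U != X) on D(U)={2,3,4,6,7} D(X)={2,3,4,6}: no change
Constraint 2 (Z != W) on D(Z)={2,3,4,6} D(W)={2,3,4,5,6,7}: no change
Constraint 3 (U + X = W) on D(U)={2,3,4,6,7} D(X)={2,3,4,6} D(W)={2,3,4,5,6,7}: U {2,3,4,6,7}->{2,3,4}; X {2,3,4,6}->{2,3,4}; W {2,3,4,5,6,7}->{4,5,6,7}
So after constraint 3: D(U) = {2,3,4}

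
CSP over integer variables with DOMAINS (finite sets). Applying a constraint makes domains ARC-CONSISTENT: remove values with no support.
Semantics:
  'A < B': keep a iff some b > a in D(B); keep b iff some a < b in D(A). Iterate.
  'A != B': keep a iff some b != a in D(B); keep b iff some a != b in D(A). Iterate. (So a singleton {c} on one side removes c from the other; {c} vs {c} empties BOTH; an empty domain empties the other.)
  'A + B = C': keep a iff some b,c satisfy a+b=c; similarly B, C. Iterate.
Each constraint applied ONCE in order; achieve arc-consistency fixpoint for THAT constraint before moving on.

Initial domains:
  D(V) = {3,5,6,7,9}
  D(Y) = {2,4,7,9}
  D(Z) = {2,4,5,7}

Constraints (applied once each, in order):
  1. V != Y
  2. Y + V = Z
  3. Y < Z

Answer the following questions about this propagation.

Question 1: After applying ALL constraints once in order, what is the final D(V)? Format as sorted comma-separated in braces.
Answer: {3,5}

Derivation:
Constraint 1 (V != Y) on D(V)={3,5,6,7,9} D(Y)={2,4,7,9}: no change
Constraint 2 (Y + V = Z) on D(Y)={2,4,7,9} D(V)={3,5,6,7,9} D(Z)={2,4,5,7}: Y {2,4,7,9}->{2,4}; V {3,5,6,7,9}->{3,5}; Z {2,4,5,7}->{5,7}
Constraint 3 (Y < Z) on D(Y)={2,4} D(Z)={5,7}: no change
So after all 3 constraints: D(V) = {3,5}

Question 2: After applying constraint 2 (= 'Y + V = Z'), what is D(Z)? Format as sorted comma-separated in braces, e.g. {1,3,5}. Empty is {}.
Answer: {5,7}

Derivation:
Constraint 1 (V != Y) on D(V)={3,5,6,7,9} D(Y)={2,4,7,9}: no change
Constraint 2 (Y + V = Z) on D(Y)={2,4,7,9} D(V)={3,5,6,7,9} D(Z)={2,4,5,7}: Y {2,4,7,9}->{2,4}; V {3,5,6,7,9}->{3,5}; Z {2,4,5,7}->{5,7}
So after constraint 2: D(Z) = {5,7}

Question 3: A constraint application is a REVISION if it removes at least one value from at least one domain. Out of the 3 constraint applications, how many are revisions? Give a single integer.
Constraint 1 (V != Y) on D(V)={3,5,6,7,9} D(Y)={2,4,7,9}: no change => not a revision
Constraint 2 (Y + V = Z) on D(Y)={2,4,7,9} D(V)={3,5,6,7,9} D(Z)={2,4,5,7}: Y {2,4,7,9}->{2,4}; V {3,5,6,7,9}->{3,5}; Z {2,4,5,7}->{5,7} => REVISION
Constraint 3 (Y < Z) on D(Y)={2,4} D(Z)={5,7}: no change => not a revision
Total revisions = 1

Answer: 1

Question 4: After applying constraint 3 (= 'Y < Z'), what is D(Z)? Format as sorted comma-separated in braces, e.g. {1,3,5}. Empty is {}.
Constraint 1 (V != Y) on D(V)={3,5,6,7,9} D(Y)={2,4,7,9}: no change
Constraint 2 (Y + V = Z) on D(Y)={2,4,7,9} D(V)={3,5,6,7,9} D(Z)={2,4,5,7}: Y {2,4,7,9}->{2,4}; V {3,5,6,7,9}->{3,5}; Z {2,4,5,7}->{5,7}
Constraint 3 (Y < Z) on D(Y)={2,4} D(Z)={5,7}: no change
So after constraint 3: D(Z) = {5,7}

Answer: {5,7}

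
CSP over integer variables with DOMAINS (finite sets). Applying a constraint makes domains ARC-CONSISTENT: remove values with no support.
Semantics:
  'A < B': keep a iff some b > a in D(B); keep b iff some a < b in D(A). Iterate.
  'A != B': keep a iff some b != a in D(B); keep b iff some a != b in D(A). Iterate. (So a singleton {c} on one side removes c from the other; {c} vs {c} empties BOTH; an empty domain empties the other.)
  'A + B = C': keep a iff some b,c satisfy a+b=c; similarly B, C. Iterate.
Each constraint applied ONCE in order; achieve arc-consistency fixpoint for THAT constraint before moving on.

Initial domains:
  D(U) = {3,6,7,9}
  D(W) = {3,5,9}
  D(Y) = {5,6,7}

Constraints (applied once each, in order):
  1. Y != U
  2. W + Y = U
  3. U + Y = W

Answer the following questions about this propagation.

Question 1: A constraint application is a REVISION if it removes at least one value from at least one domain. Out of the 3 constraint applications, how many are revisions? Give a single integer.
Answer: 2

Derivation:
Constraint 1 (Y != U) on D(Y)={5,6,7} D(U)={3,6,7,9}: no change => not a revision
Constraint 2 (W + Y = U) on D(W)={3,5,9} D(Y)={5,6,7} D(U)={3,6,7,9}: W {3,5,9}->{3}; Y {5,6,7}->{6}; U {3,6,7,9}->{9} => REVISION
Constraint 3 (U + Y = W) on D(U)={9} D(Y)={6} D(W)={3}: U {9}->{}; Y {6}->{}; W {3}->{} => REVISION
Total revisions = 2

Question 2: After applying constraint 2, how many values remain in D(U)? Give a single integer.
Constraint 1 (Y != U) on D(Y)={5,6,7} D(U)={3,6,7,9}: no change
Constraint 2 (W + Y = U) on D(W)={3,5,9} D(Y)={5,6,7} D(U)={3,6,7,9}: W {3,5,9}->{3}; Y {5,6,7}->{6}; U {3,6,7,9}->{9}
So after constraint 2: D(U)={9}, size = 1

Answer: 1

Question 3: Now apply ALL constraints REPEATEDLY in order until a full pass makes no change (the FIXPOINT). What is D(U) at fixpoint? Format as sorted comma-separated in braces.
Answer: {}

Derivation:
pass 0 (initial): D(U)={3,6,7,9}
pass 1: U {3,6,7,9}->{}; W {3,5,9}->{}; Y {5,6,7}->{}
pass 2: no change
Fixpoint after 2 passes: D(U) = {}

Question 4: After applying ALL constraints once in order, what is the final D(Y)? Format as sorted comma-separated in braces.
Constraint 1 (Y != U) on D(Y)={5,6,7} D(U)={3,6,7,9}: no change
Constraint 2 (W + Y = U) on D(W)={3,5,9} D(Y)={5,6,7} D(U)={3,6,7,9}: W {3,5,9}->{3}; Y {5,6,7}->{6}; U {3,6,7,9}->{9}
Constraint 3 (U + Y = W) on D(U)={9} D(Y)={6} D(W)={3}: U {9}->{}; Y {6}->{}; W {3}->{}
So after all 3 constraints: D(Y) = {}

Answer: {}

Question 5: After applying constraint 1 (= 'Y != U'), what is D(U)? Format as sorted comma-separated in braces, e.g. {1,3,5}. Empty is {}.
Answer: {3,6,7,9}

Derivation:
Constraint 1 (Y != U) on D(Y)={5,6,7} D(U)={3,6,7,9}: no change
So after constraint 1: D(U) = {3,6,7,9}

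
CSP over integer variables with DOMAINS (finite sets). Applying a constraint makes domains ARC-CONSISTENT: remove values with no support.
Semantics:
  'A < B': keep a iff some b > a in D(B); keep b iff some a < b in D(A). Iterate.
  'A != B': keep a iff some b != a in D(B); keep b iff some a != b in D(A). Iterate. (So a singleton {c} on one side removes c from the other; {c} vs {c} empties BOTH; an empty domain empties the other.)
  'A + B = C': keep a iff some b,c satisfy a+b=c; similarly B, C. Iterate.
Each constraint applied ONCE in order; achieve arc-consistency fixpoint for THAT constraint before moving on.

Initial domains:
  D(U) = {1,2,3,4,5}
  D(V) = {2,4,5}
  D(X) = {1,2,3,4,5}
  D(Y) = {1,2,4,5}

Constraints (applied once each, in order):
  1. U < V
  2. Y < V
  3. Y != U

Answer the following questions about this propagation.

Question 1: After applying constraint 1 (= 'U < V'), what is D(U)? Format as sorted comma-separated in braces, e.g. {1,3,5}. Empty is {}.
Answer: {1,2,3,4}

Derivation:
Constraint 1 (U < V) on D(U)={1,2,3,4,5} D(V)={2,4,5}: U {1,2,3,4,5}->{1,2,3,4}
So after constraint 1: D(U) = {1,2,3,4}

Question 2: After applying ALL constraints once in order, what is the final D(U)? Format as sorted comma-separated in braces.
Answer: {1,2,3,4}

Derivation:
Constraint 1 (U < V) on D(U)={1,2,3,4,5} D(V)={2,4,5}: U {1,2,3,4,5}->{1,2,3,4}
Constraint 2 (Y < V) on D(Y)={1,2,4,5} D(V)={2,4,5}: Y {1,2,4,5}->{1,2,4}
Constraint 3 (Y != U) on D(Y)={1,2,4} D(U)={1,2,3,4}: no change
So after all 3 constraints: D(U) = {1,2,3,4}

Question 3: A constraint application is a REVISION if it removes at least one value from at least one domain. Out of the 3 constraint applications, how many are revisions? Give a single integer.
Answer: 2

Derivation:
Constraint 1 (U < V) on D(U)={1,2,3,4,5} D(V)={2,4,5}: U {1,2,3,4,5}->{1,2,3,4} => REVISION
Constraint 2 (Y < V) on D(Y)={1,2,4,5} D(V)={2,4,5}: Y {1,2,4,5}->{1,2,4} => REVISION
Constraint 3 (Y != U) on D(Y)={1,2,4} D(U)={1,2,3,4}: no change => not a revision
Total revisions = 2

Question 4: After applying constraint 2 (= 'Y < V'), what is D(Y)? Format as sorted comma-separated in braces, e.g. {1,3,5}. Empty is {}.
Constraint 1 (U < V) on D(U)={1,2,3,4,5} D(V)={2,4,5}: U {1,2,3,4,5}->{1,2,3,4}
Constraint 2 (Y < V) on D(Y)={1,2,4,5} D(V)={2,4,5}: Y {1,2,4,5}->{1,2,4}
So after constraint 2: D(Y) = {1,2,4}

Answer: {1,2,4}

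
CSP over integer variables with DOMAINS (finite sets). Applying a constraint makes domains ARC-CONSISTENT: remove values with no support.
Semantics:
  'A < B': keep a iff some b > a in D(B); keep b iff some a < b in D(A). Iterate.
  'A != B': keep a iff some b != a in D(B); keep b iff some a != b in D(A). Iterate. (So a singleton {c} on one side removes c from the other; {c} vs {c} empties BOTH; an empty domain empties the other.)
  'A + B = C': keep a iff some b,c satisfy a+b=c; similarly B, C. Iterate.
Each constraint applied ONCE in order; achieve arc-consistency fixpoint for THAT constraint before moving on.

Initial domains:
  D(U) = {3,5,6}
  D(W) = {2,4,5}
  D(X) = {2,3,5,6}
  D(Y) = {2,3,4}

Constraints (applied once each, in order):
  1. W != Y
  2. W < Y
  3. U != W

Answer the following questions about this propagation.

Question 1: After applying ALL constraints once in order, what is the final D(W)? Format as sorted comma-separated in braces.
Answer: {2}

Derivation:
Constraint 1 (W != Y) on D(W)={2,4,5} D(Y)={2,3,4}: no change
Constraint 2 (W < Y) on D(W)={2,4,5} D(Y)={2,3,4}: W {2,4,5}->{2}; Y {2,3,4}->{3,4}
Constraint 3 (U != W) on D(U)={3,5,6} D(W)={2}: no change
So after all 3 constraints: D(W) = {2}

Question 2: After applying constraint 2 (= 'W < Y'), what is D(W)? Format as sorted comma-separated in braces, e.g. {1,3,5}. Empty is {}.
Constraint 1 (W != Y) on D(W)={2,4,5} D(Y)={2,3,4}: no change
Constraint 2 (W < Y) on D(W)={2,4,5} D(Y)={2,3,4}: W {2,4,5}->{2}; Y {2,3,4}->{3,4}
So after constraint 2: D(W) = {2}

Answer: {2}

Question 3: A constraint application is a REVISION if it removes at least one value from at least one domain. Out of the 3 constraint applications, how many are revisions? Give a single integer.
Constraint 1 (W != Y) on D(W)={2,4,5} D(Y)={2,3,4}: no change => not a revision
Constraint 2 (W < Y) on D(W)={2,4,5} D(Y)={2,3,4}: W {2,4,5}->{2}; Y {2,3,4}->{3,4} => REVISION
Constraint 3 (U != W) on D(U)={3,5,6} D(W)={2}: no change => not a revision
Total revisions = 1

Answer: 1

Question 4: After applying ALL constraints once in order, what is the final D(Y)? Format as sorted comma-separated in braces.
Constraint 1 (W != Y) on D(W)={2,4,5} D(Y)={2,3,4}: no change
Constraint 2 (W < Y) on D(W)={2,4,5} D(Y)={2,3,4}: W {2,4,5}->{2}; Y {2,3,4}->{3,4}
Constraint 3 (U != W) on D(U)={3,5,6} D(W)={2}: no change
So after all 3 constraints: D(Y) = {3,4}

Answer: {3,4}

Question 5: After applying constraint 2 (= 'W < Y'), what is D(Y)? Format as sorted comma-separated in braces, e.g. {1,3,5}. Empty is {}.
Answer: {3,4}

Derivation:
Constraint 1 (W != Y) on D(W)={2,4,5} D(Y)={2,3,4}: no change
Constraint 2 (W < Y) on D(W)={2,4,5} D(Y)={2,3,4}: W {2,4,5}->{2}; Y {2,3,4}->{3,4}
So after constraint 2: D(Y) = {3,4}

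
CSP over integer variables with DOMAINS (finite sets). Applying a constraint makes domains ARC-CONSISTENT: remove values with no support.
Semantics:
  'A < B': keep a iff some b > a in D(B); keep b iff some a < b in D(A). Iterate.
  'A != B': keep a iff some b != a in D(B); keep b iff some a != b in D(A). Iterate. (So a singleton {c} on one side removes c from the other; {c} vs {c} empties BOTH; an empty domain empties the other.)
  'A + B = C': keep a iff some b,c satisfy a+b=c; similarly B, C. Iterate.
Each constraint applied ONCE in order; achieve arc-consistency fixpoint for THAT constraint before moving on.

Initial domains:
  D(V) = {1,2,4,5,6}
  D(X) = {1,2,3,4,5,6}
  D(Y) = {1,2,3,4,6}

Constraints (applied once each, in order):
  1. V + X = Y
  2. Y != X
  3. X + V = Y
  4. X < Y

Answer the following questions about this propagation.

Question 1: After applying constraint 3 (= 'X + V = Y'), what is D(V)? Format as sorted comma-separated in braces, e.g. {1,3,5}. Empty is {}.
Constraint 1 (V + X = Y) on D(V)={1,2,4,5,6} D(X)={1,2,3,4,5,6} D(Y)={1,2,3,4,6}: V {1,2,4,5,6}->{1,2,4,5}; X {1,2,3,4,5,6}->{1,2,3,4,5}; Y {1,2,3,4,6}->{2,3,4,6}
Constraint 2 (Y != X) on D(Y)={2,3,4,6} D(X)={1,2,3,4,5}: no change
Constraint 3 (X + V = Y) on D(X)={1,2,3,4,5} D(V)={1,2,4,5} D(Y)={2,3,4,6}: no change
So after constraint 3: D(V) = {1,2,4,5}

Answer: {1,2,4,5}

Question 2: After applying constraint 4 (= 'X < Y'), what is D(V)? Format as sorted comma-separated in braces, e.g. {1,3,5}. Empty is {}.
Constraint 1 (V + X = Y) on D(V)={1,2,4,5,6} D(X)={1,2,3,4,5,6} D(Y)={1,2,3,4,6}: V {1,2,4,5,6}->{1,2,4,5}; X {1,2,3,4,5,6}->{1,2,3,4,5}; Y {1,2,3,4,6}->{2,3,4,6}
Constraint 2 (Y != X) on D(Y)={2,3,4,6} D(X)={1,2,3,4,5}: no change
Constraint 3 (X + V = Y) on D(X)={1,2,3,4,5} D(V)={1,2,4,5} D(Y)={2,3,4,6}: no change
Constraint 4 (X < Y) on D(X)={1,2,3,4,5} D(Y)={2,3,4,6}: no change
So after constraint 4: D(V) = {1,2,4,5}

Answer: {1,2,4,5}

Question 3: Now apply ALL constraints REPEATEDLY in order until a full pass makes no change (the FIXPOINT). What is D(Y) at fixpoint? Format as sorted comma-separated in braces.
Answer: {2,3,4,6}

Derivation:
pass 0 (initial): D(Y)={1,2,3,4,6}
pass 1: V {1,2,4,5,6}->{1,2,4,5}; X {1,2,3,4,5,6}->{1,2,3,4,5}; Y {1,2,3,4,6}->{2,3,4,6}
pass 2: no change
Fixpoint after 2 passes: D(Y) = {2,3,4,6}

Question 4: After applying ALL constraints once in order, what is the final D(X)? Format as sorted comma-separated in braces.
Answer: {1,2,3,4,5}

Derivation:
Constraint 1 (V + X = Y) on D(V)={1,2,4,5,6} D(X)={1,2,3,4,5,6} D(Y)={1,2,3,4,6}: V {1,2,4,5,6}->{1,2,4,5}; X {1,2,3,4,5,6}->{1,2,3,4,5}; Y {1,2,3,4,6}->{2,3,4,6}
Constraint 2 (Y != X) on D(Y)={2,3,4,6} D(X)={1,2,3,4,5}: no change
Constraint 3 (X + V = Y) on D(X)={1,2,3,4,5} D(V)={1,2,4,5} D(Y)={2,3,4,6}: no change
Constraint 4 (X < Y) on D(X)={1,2,3,4,5} D(Y)={2,3,4,6}: no change
So after all 4 constraints: D(X) = {1,2,3,4,5}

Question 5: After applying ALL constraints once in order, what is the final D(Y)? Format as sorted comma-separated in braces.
Constraint 1 (V + X = Y) on D(V)={1,2,4,5,6} D(X)={1,2,3,4,5,6} D(Y)={1,2,3,4,6}: V {1,2,4,5,6}->{1,2,4,5}; X {1,2,3,4,5,6}->{1,2,3,4,5}; Y {1,2,3,4,6}->{2,3,4,6}
Constraint 2 (Y != X) on D(Y)={2,3,4,6} D(X)={1,2,3,4,5}: no change
Constraint 3 (X + V = Y) on D(X)={1,2,3,4,5} D(V)={1,2,4,5} D(Y)={2,3,4,6}: no change
Constraint 4 (X < Y) on D(X)={1,2,3,4,5} D(Y)={2,3,4,6}: no change
So after all 4 constraints: D(Y) = {2,3,4,6}

Answer: {2,3,4,6}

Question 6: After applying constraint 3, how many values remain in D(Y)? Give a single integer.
Constraint 1 (V + X = Y) on D(V)={1,2,4,5,6} D(X)={1,2,3,4,5,6} D(Y)={1,2,3,4,6}: V {1,2,4,5,6}->{1,2,4,5}; X {1,2,3,4,5,6}->{1,2,3,4,5}; Y {1,2,3,4,6}->{2,3,4,6}
Constraint 2 (Y != X) on D(Y)={2,3,4,6} D(X)={1,2,3,4,5}: no change
Constraint 3 (X + V = Y) on D(X)={1,2,3,4,5} D(V)={1,2,4,5} D(Y)={2,3,4,6}: no change
So after constraint 3: D(Y)={2,3,4,6}, size = 4

Answer: 4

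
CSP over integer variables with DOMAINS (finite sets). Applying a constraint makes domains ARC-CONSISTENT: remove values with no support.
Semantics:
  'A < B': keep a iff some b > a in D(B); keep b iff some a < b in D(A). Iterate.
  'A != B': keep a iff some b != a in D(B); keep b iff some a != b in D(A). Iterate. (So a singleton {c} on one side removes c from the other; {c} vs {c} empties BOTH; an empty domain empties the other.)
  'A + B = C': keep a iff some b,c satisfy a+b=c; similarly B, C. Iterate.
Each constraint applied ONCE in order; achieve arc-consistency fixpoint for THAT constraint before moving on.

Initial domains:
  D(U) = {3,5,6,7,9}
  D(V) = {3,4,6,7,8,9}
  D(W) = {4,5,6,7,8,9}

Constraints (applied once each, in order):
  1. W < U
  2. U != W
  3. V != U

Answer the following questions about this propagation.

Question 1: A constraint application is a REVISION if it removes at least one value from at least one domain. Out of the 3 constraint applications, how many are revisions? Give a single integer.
Answer: 1

Derivation:
Constraint 1 (W < U) on D(W)={4,5,6,7,8,9} D(U)={3,5,6,7,9}: W {4,5,6,7,8,9}->{4,5,6,7,8}; U {3,5,6,7,9}->{5,6,7,9} => REVISION
Constraint 2 (U != W) on D(U)={5,6,7,9} D(W)={4,5,6,7,8}: no change => not a revision
Constraint 3 (V != U) on D(V)={3,4,6,7,8,9} D(U)={5,6,7,9}: no change => not a revision
Total revisions = 1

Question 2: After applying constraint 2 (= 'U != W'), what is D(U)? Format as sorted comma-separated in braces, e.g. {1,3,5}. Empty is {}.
Constraint 1 (W < U) on D(W)={4,5,6,7,8,9} D(U)={3,5,6,7,9}: W {4,5,6,7,8,9}->{4,5,6,7,8}; U {3,5,6,7,9}->{5,6,7,9}
Constraint 2 (U != W) on D(U)={5,6,7,9} D(W)={4,5,6,7,8}: no change
So after constraint 2: D(U) = {5,6,7,9}

Answer: {5,6,7,9}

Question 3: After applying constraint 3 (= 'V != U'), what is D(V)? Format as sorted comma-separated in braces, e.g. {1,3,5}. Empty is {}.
Constraint 1 (W < U) on D(W)={4,5,6,7,8,9} D(U)={3,5,6,7,9}: W {4,5,6,7,8,9}->{4,5,6,7,8}; U {3,5,6,7,9}->{5,6,7,9}
Constraint 2 (U != W) on D(U)={5,6,7,9} D(W)={4,5,6,7,8}: no change
Constraint 3 (V != U) on D(V)={3,4,6,7,8,9} D(U)={5,6,7,9}: no change
So after constraint 3: D(V) = {3,4,6,7,8,9}

Answer: {3,4,6,7,8,9}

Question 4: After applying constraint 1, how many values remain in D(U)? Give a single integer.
Answer: 4

Derivation:
Constraint 1 (W < U) on D(W)={4,5,6,7,8,9} D(U)={3,5,6,7,9}: W {4,5,6,7,8,9}->{4,5,6,7,8}; U {3,5,6,7,9}->{5,6,7,9}
So after constraint 1: D(U)={5,6,7,9}, size = 4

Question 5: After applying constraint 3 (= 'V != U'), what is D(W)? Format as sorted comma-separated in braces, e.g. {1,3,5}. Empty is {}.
Constraint 1 (W < U) on D(W)={4,5,6,7,8,9} D(U)={3,5,6,7,9}: W {4,5,6,7,8,9}->{4,5,6,7,8}; U {3,5,6,7,9}->{5,6,7,9}
Constraint 2 (U != W) on D(U)={5,6,7,9} D(W)={4,5,6,7,8}: no change
Constraint 3 (V != U) on D(V)={3,4,6,7,8,9} D(U)={5,6,7,9}: no change
So after constraint 3: D(W) = {4,5,6,7,8}

Answer: {4,5,6,7,8}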